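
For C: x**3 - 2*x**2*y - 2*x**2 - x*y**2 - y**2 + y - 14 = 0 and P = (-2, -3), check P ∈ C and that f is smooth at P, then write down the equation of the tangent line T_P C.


Tangent line at P: -13*x - 13*y - 65 = 0.

Step 1: f(-2, -3) = 0, so P lies on C.
Step 2: partial derivatives
  f_x(x, y) = 3*x**2 - 4*x*y - 4*x - y**2, f_y(x, y) = -2*x**2 - 2*x*y - 2*y + 1.
  f_x(P) = -13, f_y(P) = -13 (gradient nonzero, so P is smooth).
Step 3: tangent line at P: -13·(x − -2) + -13·(y − -3) = 0.
Expanding: -13*x - 13*y - 65 = 0.


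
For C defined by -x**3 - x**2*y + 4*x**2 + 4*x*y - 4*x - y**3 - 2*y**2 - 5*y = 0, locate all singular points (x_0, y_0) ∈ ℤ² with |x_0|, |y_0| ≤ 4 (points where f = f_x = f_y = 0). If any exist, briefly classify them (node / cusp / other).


Singular points: {(2, -1)}; classification: node.

Compute partial derivatives:
  f_x = -3*x**2 - 2*x*y + 8*x + 4*y - 4.
  f_y = -x**2 + 4*x - 3*y**2 - 4*y - 5.
Scan x_0 ∈ {−4, ..., 4}. For each x_0, f_y(x_0, y) is a polynomial in y; find its integer roots y ∈ {−4, ..., 4}, then test f_x and f at those candidates.
  x = -4: f_y(-4, y) = -3*y**2 - 4*y - 37; no integer root y with |y| ≤ 4.
  x = -3: f_y(-3, y) = -3*y**2 - 4*y - 26; no integer root y with |y| ≤ 4.
  x = -2: f_y(-2, y) = -3*y**2 - 4*y - 17; no integer root y with |y| ≤ 4.
  x = -1: f_y(-1, y) = -3*y**2 - 4*y - 10; no integer root y with |y| ≤ 4.
  x = 0: f_y(0, y) = -3*y**2 - 4*y - 5; no integer root y with |y| ≤ 4.
  x = 1: f_y(1, y) = -3*y**2 - 4*y - 2; no integer root y with |y| ≤ 4.
  x = 2: f_y(2, y) = -3*y**2 - 4*y - 1; vanishes at y ∈ {-1}. (2, -1): f_x = 0, f = 0 — SINGULAR.
  x = 3: f_y(3, y) = -3*y**2 - 4*y - 2; no integer root y with |y| ≤ 4.
  x = 4: f_y(4, y) = -3*y**2 - 4*y - 5; no integer root y with |y| ≤ 4.
Only singular point on the grid: (2, -1).
Classify: substitute x = 2 + u, y = -1 + v and expand: f = -u**3 - u**2*v - u**2 - v**3 + v**2.
No constant or linear terms (consistent with a singular point). Quadratic part: -u**2 + v**2. Cubic part: -u**3 - u**2*v - v**3.
The quadratic part v**2 - u**2 = (v − u)(v + u) splits into two distinct linear factors, so there are two distinct tangent lines y − -1 = ±(x − 2) — this is a node (ordinary double point).
Classification: node.


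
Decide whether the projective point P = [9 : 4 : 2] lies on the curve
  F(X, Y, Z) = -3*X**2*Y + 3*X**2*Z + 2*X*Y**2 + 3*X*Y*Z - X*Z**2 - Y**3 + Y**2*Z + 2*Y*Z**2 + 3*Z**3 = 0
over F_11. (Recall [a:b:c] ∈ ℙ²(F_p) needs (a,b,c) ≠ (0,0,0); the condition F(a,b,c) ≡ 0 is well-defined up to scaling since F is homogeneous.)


F(9,4,2) ≡ 6 (mod 11); P is NOT on the curve.

Evaluate F(9, 4, 2) term-by-term (mod 11).
  -3*X**2*Y ↦ -3·81·4·1 = -972
  3*X**2*Z ↦ 3·81·1·2 = 486
  2*X*Y**2 ↦ 2·9·16·1 = 288
  3*X*Y*Z ↦ 3·9·4·2 = 216
  -X*Z**2 ↦ -1·9·1·4 = -36
  -Y**3 ↦ -1·1·64·1 = -64
  Y**2*Z ↦ 1·1·16·2 = 32
  2*Y*Z**2 ↦ 2·1·4·4 = 32
  3*Z**3 ↦ 3·1·1·8 = 24
Sum: F(9, 4, 2) = (-972) + (486) + (288) + (216) + (-36) + (-64) + (32) + (32) + (24) = 6.
Reducing mod 11: 6 ≡ 6 (mod 11).
Since F(a, b, c) ≡ 6 ≠ 0 (mod 11), P does NOT lie on the curve.


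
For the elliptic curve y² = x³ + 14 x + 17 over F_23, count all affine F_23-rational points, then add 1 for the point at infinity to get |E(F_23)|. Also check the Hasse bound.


Affine points = {(1, 3), (1, 20), (6, 8), (6, 15), (12, 2), (12, 21), (13, 2), (13, 21), (14, 6), (14, 17), (16, 6), (16, 17), (17, 4), (17, 19), (18, 11), (18, 12), (19, 9), (19, 14), (21, 2), (21, 21), (22, 5), (22, 18)}; affine count = 22; |E(F_23)| = 23.

Discriminant check: Δ ∝ 4a³ + 27b² = 4·14³ + 27·17² = 4·2744 + 27·289 ≡ 11 (mod 23). Nonzero ⇒ E is nonsingular.
For each x ∈ F_23, compute rhs = x³ + 14·x + 17 mod 23, then count y ∈ F_23 with y² ≡ rhs.
  x = 0: rhs = 17, matching y values: none (0 points).
  x = 1: rhs = 9, matching y values: 3, 20 (2 points).
  x = 2: rhs = 7, matching y values: none (0 points).
  x = 3: rhs = 17, matching y values: none (0 points).
  x = 4: rhs = 22, matching y values: none (0 points).
  x = 5: rhs = 5, matching y values: none (0 points).
  x = 6: rhs = 18, matching y values: 8, 15 (2 points).
  x = 7: rhs = 21, matching y values: none (0 points).
  x = 8: rhs = 20, matching y values: none (0 points).
  x = 9: rhs = 21, matching y values: none (0 points).
  x = 10: rhs = 7, matching y values: none (0 points).
  x = 11: rhs = 7, matching y values: none (0 points).
  x = 12: rhs = 4, matching y values: 2, 21 (2 points).
  x = 13: rhs = 4, matching y values: 2, 21 (2 points).
  x = 14: rhs = 13, matching y values: 6, 17 (2 points).
  x = 15: rhs = 14, matching y values: none (0 points).
  x = 16: rhs = 13, matching y values: 6, 17 (2 points).
  x = 17: rhs = 16, matching y values: 4, 19 (2 points).
  x = 18: rhs = 6, matching y values: 11, 12 (2 points).
  x = 19: rhs = 12, matching y values: 9, 14 (2 points).
  x = 20: rhs = 17, matching y values: none (0 points).
  x = 21: rhs = 4, matching y values: 2, 21 (2 points).
  x = 22: rhs = 2, matching y values: 5, 18 (2 points).
Total affine count: 22.
Full point count |E(F_23)| = 22 + 1 = 23.
Hasse bound: |23 − (23+1)| = |-1| = 1 ≤ 2√23 ≈ 9.5917 ✓.


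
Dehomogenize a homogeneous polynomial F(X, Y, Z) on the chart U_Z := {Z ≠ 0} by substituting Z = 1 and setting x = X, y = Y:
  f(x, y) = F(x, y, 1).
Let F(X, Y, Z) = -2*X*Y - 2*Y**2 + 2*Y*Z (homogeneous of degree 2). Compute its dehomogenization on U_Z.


f(x, y) = -2*x*y - 2*y**2 + 2*y

On U_Z we set Z = 1. Each monomial c·X^i·Y^j·Z^k in F becomes c·x^i·y^j·1^k = c·x^i·y^j.
Substituting Z = 1: F(X, Y, 1) = -2*x*y - 2*y**2 + 2*y.
Note: deg(f) ≤ deg(F) = 2; strict inequality happens when F is divisible by Z (lost terms).


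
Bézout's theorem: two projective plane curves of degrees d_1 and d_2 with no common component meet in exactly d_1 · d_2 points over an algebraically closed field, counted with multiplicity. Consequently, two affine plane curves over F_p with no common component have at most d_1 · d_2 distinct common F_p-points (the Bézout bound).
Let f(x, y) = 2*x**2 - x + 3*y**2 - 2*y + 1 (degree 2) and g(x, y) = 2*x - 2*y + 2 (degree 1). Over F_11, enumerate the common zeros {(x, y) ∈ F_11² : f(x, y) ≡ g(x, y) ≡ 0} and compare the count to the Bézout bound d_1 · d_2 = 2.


Common zeros: ∅; count = 0; Bézout bound = 2.

deg(f) = 2, deg(g) = 1, so Bézout bound = 2.
Scan x ∈ F_11. For each x, list the y ∈ F_11 with f(x, y) ≡ 0 and those with g(x, y) ≡ 0 (mod 11); the common zeros in that column are the intersection.
  x = 0: f ≡ 0 at y ∈ {3, 5}; g ≡ 0 at y ∈ {1}; common: ∅.
  x = 1: f ≡ 0 at y ∈ ∅; g ≡ 0 at y ∈ {2}; common: ∅.
  x = 2: f ≡ 0 at y ∈ ∅; g ≡ 0 at y ∈ {3}; common: ∅.
  x = 3: f ≡ 0 at y ∈ ∅; g ≡ 0 at y ∈ {4}; common: ∅.
  x = 4: f ≡ 0 at y ∈ ∅; g ≡ 0 at y ∈ {5}; common: ∅.
  x = 5: f ≡ 0 at y ∈ ∅; g ≡ 0 at y ∈ {6}; common: ∅.
  x = 6: f ≡ 0 at y ∈ {3, 5}; g ≡ 0 at y ∈ {7}; common: ∅.
  x = 7: f ≡ 0 at y ∈ {4}; g ≡ 0 at y ∈ {8}; common: ∅.
  x = 8: f ≡ 0 at y ∈ {0, 8}; g ≡ 0 at y ∈ {9}; common: ∅.
  x = 9: f ≡ 0 at y ∈ {0, 8}; g ≡ 0 at y ∈ {10}; common: ∅.
  x = 10: f ≡ 0 at y ∈ {4}; g ≡ 0 at y ∈ {0}; common: ∅.
Collecting: common zeros = ∅, so the count is 0.
Comparison with the Bézout bound: 0 ≤ 2 = deg(f)·deg(g), as expected for curves with no common component (the affine F_11-count falls short of the bound because intersections may lie at infinity, over extension fields, or carry multiplicity).


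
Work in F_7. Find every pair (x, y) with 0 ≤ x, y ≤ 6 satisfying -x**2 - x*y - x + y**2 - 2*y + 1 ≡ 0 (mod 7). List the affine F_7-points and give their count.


Affine F_7-points: {(0, 1), (2, 5), (2, 6), (4, 3), (5, 1), (5, 6), (6, 3), (6, 5)}; count = 8.

For each of the 49 pairs (x, y) ∈ F_7², evaluate f(x, y) mod 7. Record the zeros.
  x = 0: [0↦1, 1↦0, 2↦1, 3↦4, 4↦2, 5↦2, 6↦4]  zeros at y ∈ {1}
  x = 1: [0↦6, 1↦4, 2↦4, 3↦6, 4↦3, 5↦2, 6↦3]  zeros at y ∈ ∅
  x = 2: [0↦2, 1↦6, 2↦5, 3↦6, 4↦2, 5↦0, 6↦0]  zeros at y ∈ {5, 6}
  x = 3: [0↦3, 1↦6, 2↦4, 3↦4, 4↦6, 5↦3, 6↦2]  zeros at y ∈ ∅
  x = 4: [0↦2, 1↦4, 2↦1, 3↦0, 4↦1, 5↦4, 6↦2]  zeros at y ∈ {3}
  x = 5: [0↦6, 1↦0, 2↦3, 3↦1, 4↦1, 5↦3, 6↦0]  zeros at y ∈ {1, 6}
  x = 6: [0↦1, 1↦1, 2↦3, 3↦0, 4↦6, 5↦0, 6↦3]  zeros at y ∈ {3, 5}
Collecting zeros: affine points = {(0, 1), (2, 5), (2, 6), (4, 3), (5, 1), (5, 6), (6, 3), (6, 5)}.
Total count |C(F_7)_aff| = 8.


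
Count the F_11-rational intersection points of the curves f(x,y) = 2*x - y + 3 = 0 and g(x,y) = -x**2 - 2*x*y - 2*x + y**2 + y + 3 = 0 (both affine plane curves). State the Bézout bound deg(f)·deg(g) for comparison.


Common zeros: ∅; count = 0; Bézout bound = 2.

deg(f) = 1, deg(g) = 2, so Bézout bound = 2.
Scan x ∈ F_11. For each x, list the y ∈ F_11 with f(x, y) ≡ 0 and those with g(x, y) ≡ 0 (mod 11); the common zeros in that column are the intersection.
  x = 0: f ≡ 0 at y ∈ {3}; g ≡ 0 at y ∈ {5}; common: ∅.
  x = 1: f ≡ 0 at y ∈ {5}; g ≡ 0 at y ∈ {0, 1}; common: ∅.
  x = 2: f ≡ 0 at y ∈ {7}; g ≡ 0 at y ∈ ∅; common: ∅.
  x = 3: f ≡ 0 at y ∈ {9}; g ≡ 0 at y ∈ ∅; common: ∅.
  x = 4: f ≡ 0 at y ∈ {0}; g ≡ 0 at y ∈ {3, 4}; common: ∅.
  x = 5: f ≡ 0 at y ∈ {2}; g ≡ 0 at y ∈ {10}; common: ∅.
  x = 6: f ≡ 0 at y ∈ {4}; g ≡ 0 at y ∈ {1, 10}; common: ∅.
  x = 7: f ≡ 0 at y ∈ {6}; g ≡ 0 at y ∈ ∅; common: ∅.
  x = 8: f ≡ 0 at y ∈ {8}; g ≡ 0 at y ∈ {0, 4}; common: ∅.
  x = 9: f ≡ 0 at y ∈ {10}; g ≡ 0 at y ∈ ∅; common: ∅.
  x = 10: f ≡ 0 at y ∈ {1}; g ≡ 0 at y ∈ {3, 5}; common: ∅.
Collecting: common zeros = ∅, so the count is 0.
Comparison with the Bézout bound: 0 ≤ 2 = deg(f)·deg(g), as expected for curves with no common component (the affine F_11-count falls short of the bound because intersections may lie at infinity, over extension fields, or carry multiplicity).


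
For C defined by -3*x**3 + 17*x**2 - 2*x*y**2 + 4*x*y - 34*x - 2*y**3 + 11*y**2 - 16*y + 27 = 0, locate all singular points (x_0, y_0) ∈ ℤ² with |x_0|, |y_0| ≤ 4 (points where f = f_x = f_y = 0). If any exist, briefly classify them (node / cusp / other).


Singular points: {(2, 1)}; classification: node.

Compute partial derivatives:
  f_x = -9*x**2 + 34*x - 2*y**2 + 4*y - 34.
  f_y = -4*x*y + 4*x - 6*y**2 + 22*y - 16.
Scan x_0 ∈ {−4, ..., 4}. For each x_0, f_y(x_0, y) is a polynomial in y; find its integer roots y ∈ {−4, ..., 4}, then test f_x and f at those candidates.
  x = -4: f_y(-4, y) = -6*y**2 + 38*y - 32; vanishes at y ∈ {1}. (-4, 1): f_x = -312 ≠ 0.
  x = -3: f_y(-3, y) = -6*y**2 + 34*y - 28; vanishes at y ∈ {1}. (-3, 1): f_x = -215 ≠ 0.
  x = -2: f_y(-2, y) = -6*y**2 + 30*y - 24; vanishes at y ∈ {1, 4}. (-2, 1): f_x = -136 ≠ 0; (-2, 4): f_x = -154 ≠ 0.
  x = -1: f_y(-1, y) = -6*y**2 + 26*y - 20; vanishes at y ∈ {1}. (-1, 1): f_x = -75 ≠ 0.
  x = 0: f_y(0, y) = -6*y**2 + 22*y - 16; vanishes at y ∈ {1}. (0, 1): f_x = -32 ≠ 0.
  x = 1: f_y(1, y) = -6*y**2 + 18*y - 12; vanishes at y ∈ {1, 2}. (1, 1): f_x = -7 ≠ 0; (1, 2): f_x = -9 ≠ 0.
  x = 2: f_y(2, y) = -6*y**2 + 14*y - 8; vanishes at y ∈ {1}. (2, 1): f_x = 0, f = 0 — SINGULAR.
  x = 3: f_y(3, y) = -6*y**2 + 10*y - 4; vanishes at y ∈ {1}. (3, 1): f_x = -11 ≠ 0.
  x = 4: f_y(4, y) = -6*y**2 + 6*y; vanishes at y ∈ {0, 1}. (4, 0): f_x = -42 ≠ 0; (4, 1): f_x = -40 ≠ 0.
Only singular point on the grid: (2, 1).
Classify: substitute x = 2 + u, y = 1 + v and expand: f = -3*u**3 - u**2 - 2*u*v**2 - 2*v**3 + v**2.
No constant or linear terms (consistent with a singular point). Quadratic part: -u**2 + v**2. Cubic part: -3*u**3 - 2*u*v**2 - 2*v**3.
The quadratic part v**2 - u**2 = (v − u)(v + u) splits into two distinct linear factors, so there are two distinct tangent lines y − 1 = ±(x − 2) — this is a node (ordinary double point).
Classification: node.


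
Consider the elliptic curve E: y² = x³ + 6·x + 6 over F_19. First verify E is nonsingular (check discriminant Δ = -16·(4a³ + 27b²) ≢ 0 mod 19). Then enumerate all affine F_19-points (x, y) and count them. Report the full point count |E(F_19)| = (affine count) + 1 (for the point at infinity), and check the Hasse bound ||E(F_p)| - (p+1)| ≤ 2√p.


Affine points = {(0, 5), (0, 14), (2, 8), (2, 11), (5, 3), (5, 16), (6, 7), (6, 12), (7, 7), (7, 12), (11, 4), (11, 15), (12, 1), (12, 18), (13, 1), (13, 18), (17, 9), (17, 10)}; affine count = 18; |E(F_19)| = 19.

Discriminant check: Δ ∝ 4a³ + 27b² = 4·6³ + 27·6² = 4·216 + 27·36 ≡ 12 (mod 19). Nonzero ⇒ E is nonsingular.
For each x ∈ F_19, compute rhs = x³ + 6·x + 6 mod 19, then count y ∈ F_19 with y² ≡ rhs.
  x = 0: rhs = 6, matching y values: 5, 14 (2 points).
  x = 1: rhs = 13, matching y values: none (0 points).
  x = 2: rhs = 7, matching y values: 8, 11 (2 points).
  x = 3: rhs = 13, matching y values: none (0 points).
  x = 4: rhs = 18, matching y values: none (0 points).
  x = 5: rhs = 9, matching y values: 3, 16 (2 points).
  x = 6: rhs = 11, matching y values: 7, 12 (2 points).
  x = 7: rhs = 11, matching y values: 7, 12 (2 points).
  x = 8: rhs = 15, matching y values: none (0 points).
  x = 9: rhs = 10, matching y values: none (0 points).
  x = 10: rhs = 2, matching y values: none (0 points).
  x = 11: rhs = 16, matching y values: 4, 15 (2 points).
  x = 12: rhs = 1, matching y values: 1, 18 (2 points).
  x = 13: rhs = 1, matching y values: 1, 18 (2 points).
  x = 14: rhs = 3, matching y values: none (0 points).
  x = 15: rhs = 13, matching y values: none (0 points).
  x = 16: rhs = 18, matching y values: none (0 points).
  x = 17: rhs = 5, matching y values: 9, 10 (2 points).
  x = 18: rhs = 18, matching y values: none (0 points).
Total affine count: 18.
Full point count |E(F_19)| = 18 + 1 = 19.
Hasse bound: |19 − (19+1)| = |-1| = 1 ≤ 2√19 ≈ 8.7178 ✓.


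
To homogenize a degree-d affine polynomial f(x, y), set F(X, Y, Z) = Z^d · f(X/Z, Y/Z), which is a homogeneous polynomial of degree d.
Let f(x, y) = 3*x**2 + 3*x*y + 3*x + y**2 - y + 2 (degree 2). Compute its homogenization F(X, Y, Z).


F(X, Y, Z) = 3*X**2 + 3*X*Y + 3*X*Z + Y**2 - Y*Z + 2*Z**2

deg(f) = 2.
Substitute x = X/Z, y = Y/Z into f, then multiply by Z^2.
  monomial 3·x^2·y^0 ↦ 3·X^2·Y^0·Z^0.
  monomial 3·x^1·y^1 ↦ 3·X^1·Y^1·Z^0.
  monomial 3·x^1·y^0 ↦ 3·X^1·Y^0·Z^1.
  monomial 1·x^0·y^2 ↦ 1·X^0·Y^2·Z^0.
  monomial -1·x^0·y^1 ↦ -1·X^0·Y^1·Z^1.
  monomial 2·x^0·y^0 ↦ 2·X^0·Y^0·Z^2.
Collecting: F(X, Y, Z) = 3*X**2 + 3*X*Y + 3*X*Z + Y**2 - Y*Z + 2*Z**2.


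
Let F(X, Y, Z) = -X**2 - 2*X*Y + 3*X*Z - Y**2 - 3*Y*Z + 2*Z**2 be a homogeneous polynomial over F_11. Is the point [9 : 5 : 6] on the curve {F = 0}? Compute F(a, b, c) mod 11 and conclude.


F(9,5,6) ≡ 3 (mod 11); P is NOT on the curve.

Evaluate F(9, 5, 6) term-by-term (mod 11).
  -X**2 ↦ -1·81·1·1 = -81
  -2*X*Y ↦ -2·9·5·1 = -90
  3*X*Z ↦ 3·9·1·6 = 162
  -Y**2 ↦ -1·1·25·1 = -25
  -3*Y*Z ↦ -3·1·5·6 = -90
  2*Z**2 ↦ 2·1·1·36 = 72
Sum: F(9, 5, 6) = (-81) + (-90) + (162) + (-25) + (-90) + (72) = -52.
Reducing mod 11: -52 ≡ 3 (mod 11).
Since F(a, b, c) ≡ 3 ≠ 0 (mod 11), P does NOT lie on the curve.


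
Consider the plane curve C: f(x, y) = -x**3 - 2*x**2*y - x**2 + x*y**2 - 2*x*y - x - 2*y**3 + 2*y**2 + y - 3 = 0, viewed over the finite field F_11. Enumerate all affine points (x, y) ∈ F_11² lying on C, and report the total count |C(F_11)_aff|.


Affine F_11-points: {(0, 5), (0, 8), (0, 10), (2, 10), (4, 4), (5, 2), (5, 5), (6, 5), (7, 1), (7, 8), (9, 7), (9, 8), (10, 3), (10, 4), (10, 10)}; count = 15.

For each of the 121 pairs (x, y) ∈ F_11², evaluate f(x, y) mod 11. Record the zeros.
  x = 0: [0↦8, 1↦9, 2↦2, 3↦8, 4↦4, 5↦0, 6↦6, 7↦10, 8↦0, 9↦8, 10↦0]  zeros at y ∈ {5, 8, 10}
  x = 1: [0↦5, 1↦3, 2↦6, 3↦2, 4↦1, 5↦2, 6↦4, 7↦6, 8↦7, 9↦6, 10↦2]  zeros at y ∈ ∅
  x = 2: [0↦5, 1↦7, 2↦5, 3↦9, 4↦7, 5↦9, 6↦3, 7↦10, 8↦7, 9↦4, 10↦0]  zeros at y ∈ {10}
  x = 3: [0↦2, 1↦4, 2↦4, 3↦1, 4↦5, 5↦4, 6↦8, 7↦5, 8↦5, 9↦7, 10↦10]  zeros at y ∈ ∅
  x = 4: [0↦1, 1↦10, 2↦8, 3↦5, 4↦0, 5↦3, 6↦2, 7↦7, 8↦6, 9↦9, 10↦4]  zeros at y ∈ {4}
  x = 5: [0↦7, 1↦8, 2↦0, 3↦4, 4↦8, 5↦0, 6↦1, 7↦10, 8↦4, 9↦4, 10↦9]  zeros at y ∈ {2, 5}
  x = 6: [0↦3, 1↦3, 2↦7, 3↦3, 4↦1, 5↦0, 6↦10, 7↦8, 8↦4, 9↦8, 10↦8]  zeros at y ∈ {5}
  x = 7: [0↦5, 1↦0, 2↦1, 3↦7, 4↦6, 5↦8, 6↦1, 7↦6, 8↦0, 9↦4, 10↦6]  zeros at y ∈ {1, 8}
  x = 8: [0↦7, 1↦4, 2↦9, 3↦10, 4↦6, 5↦7, 6↦1, 7↦9, 8↦8, 9↦8, 10↦8]  zeros at y ∈ ∅
  x = 9: [0↦3, 1↦9, 2↦3, 3↦6, 4↦6, 5↦2, 6↦4, 7↦0, 8↦0, 9↦3, 10↦8]  zeros at y ∈ {7, 8}
  x = 10: [0↦9, 1↦9, 2↦10, 3↦0, 4↦0, 5↦9, 6↦4, 7↦6, 8↦3, 9↦5, 10↦0]  zeros at y ∈ {3, 4, 10}
Collecting zeros: affine points = {(0, 5), (0, 8), (0, 10), (2, 10), (4, 4), (5, 2), (5, 5), (6, 5), (7, 1), (7, 8), (9, 7), (9, 8), (10, 3), (10, 4), (10, 10)}.
Total count |C(F_11)_aff| = 15.


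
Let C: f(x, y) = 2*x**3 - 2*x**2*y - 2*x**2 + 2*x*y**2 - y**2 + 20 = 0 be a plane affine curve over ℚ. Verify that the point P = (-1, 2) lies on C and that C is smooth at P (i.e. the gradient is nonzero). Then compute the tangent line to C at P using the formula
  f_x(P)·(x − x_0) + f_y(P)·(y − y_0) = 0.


Tangent line at P: 26*x - 14*y + 54 = 0.

Step 1: f(-1, 2) = 0, so P lies on C.
Step 2: partial derivatives
  f_x(x, y) = 6*x**2 - 4*x*y - 4*x + 2*y**2, f_y(x, y) = -2*x**2 + 4*x*y - 2*y.
  f_x(P) = 26, f_y(P) = -14 (gradient nonzero, so P is smooth).
Step 3: tangent line at P: 26·(x − -1) + -14·(y − 2) = 0.
Expanding: 26*x - 14*y + 54 = 0.


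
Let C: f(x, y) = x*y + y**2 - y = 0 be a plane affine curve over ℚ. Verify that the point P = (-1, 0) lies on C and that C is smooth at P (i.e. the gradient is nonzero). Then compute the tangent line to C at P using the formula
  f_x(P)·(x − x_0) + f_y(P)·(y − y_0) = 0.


Tangent line at P: -2*y = 0.

Step 1: f(-1, 0) = 0, so P lies on C.
Step 2: partial derivatives
  f_x(x, y) = y, f_y(x, y) = x + 2*y - 1.
  f_x(P) = 0, f_y(P) = -2 (gradient nonzero, so P is smooth).
Step 3: tangent line at P: 0·(x − -1) + -2·(y − 0) = 0.
Expanding: -2*y = 0.


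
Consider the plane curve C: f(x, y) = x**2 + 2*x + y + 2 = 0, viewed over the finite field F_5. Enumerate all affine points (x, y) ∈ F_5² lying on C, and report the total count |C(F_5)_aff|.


Affine F_5-points: {(0, 3), (1, 0), (2, 0), (3, 3), (4, 4)}; count = 5.

For each of the 25 pairs (x, y) ∈ F_5², evaluate f(x, y) mod 5. Record the zeros.
  x = 0: [0↦2, 1↦3, 2↦4, 3↦0, 4↦1]  zeros at y ∈ {3}
  x = 1: [0↦0, 1↦1, 2↦2, 3↦3, 4↦4]  zeros at y ∈ {0}
  x = 2: [0↦0, 1↦1, 2↦2, 3↦3, 4↦4]  zeros at y ∈ {0}
  x = 3: [0↦2, 1↦3, 2↦4, 3↦0, 4↦1]  zeros at y ∈ {3}
  x = 4: [0↦1, 1↦2, 2↦3, 3↦4, 4↦0]  zeros at y ∈ {4}
Collecting zeros: affine points = {(0, 3), (1, 0), (2, 0), (3, 3), (4, 4)}.
Total count |C(F_5)_aff| = 5.


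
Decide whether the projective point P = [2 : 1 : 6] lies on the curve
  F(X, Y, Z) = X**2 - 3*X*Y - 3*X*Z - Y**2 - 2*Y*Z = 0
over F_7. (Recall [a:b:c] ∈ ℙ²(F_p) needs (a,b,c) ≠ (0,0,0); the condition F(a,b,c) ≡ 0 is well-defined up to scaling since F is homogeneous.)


F(2,1,6) ≡ 5 (mod 7); P is NOT on the curve.

Evaluate F(2, 1, 6) term-by-term (mod 7).
  X**2 ↦ 1·4·1·1 = 4
  -3*X*Y ↦ -3·2·1·1 = -6
  -3*X*Z ↦ -3·2·1·6 = -36
  -Y**2 ↦ -1·1·1·1 = -1
  -2*Y*Z ↦ -2·1·1·6 = -12
Sum: F(2, 1, 6) = (4) + (-6) + (-36) + (-1) + (-12) = -51.
Reducing mod 7: -51 ≡ 5 (mod 7).
Since F(a, b, c) ≡ 5 ≠ 0 (mod 7), P does NOT lie on the curve.


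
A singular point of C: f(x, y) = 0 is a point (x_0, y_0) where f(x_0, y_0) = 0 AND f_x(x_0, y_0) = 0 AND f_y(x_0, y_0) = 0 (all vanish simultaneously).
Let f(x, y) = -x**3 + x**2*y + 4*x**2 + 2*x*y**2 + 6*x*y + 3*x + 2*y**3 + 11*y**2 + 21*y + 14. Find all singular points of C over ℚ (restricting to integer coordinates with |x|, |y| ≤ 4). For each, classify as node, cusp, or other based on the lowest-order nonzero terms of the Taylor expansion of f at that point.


Singular points: {(1, -2)}; classification: node.

Compute partial derivatives:
  f_x = -3*x**2 + 2*x*y + 8*x + 2*y**2 + 6*y + 3.
  f_y = x**2 + 4*x*y + 6*x + 6*y**2 + 22*y + 21.
Scan x_0 ∈ {−4, ..., 4}. For each x_0, f_y(x_0, y) is a polynomial in y; find its integer roots y ∈ {−4, ..., 4}, then test f_x and f at those candidates.
  x = -4: f_y(-4, y) = 6*y**2 + 6*y + 13; no integer root y with |y| ≤ 4.
  x = -3: f_y(-3, y) = 6*y**2 + 10*y + 12; no integer root y with |y| ≤ 4.
  x = -2: f_y(-2, y) = 6*y**2 + 14*y + 13; no integer root y with |y| ≤ 4.
  x = -1: f_y(-1, y) = 6*y**2 + 18*y + 16; no integer root y with |y| ≤ 4.
  x = 0: f_y(0, y) = 6*y**2 + 22*y + 21; no integer root y with |y| ≤ 4.
  x = 1: f_y(1, y) = 6*y**2 + 26*y + 28; vanishes at y ∈ {-2}. (1, -2): f_x = 0, f = 0 — SINGULAR.
  x = 2: f_y(2, y) = 6*y**2 + 30*y + 37; no integer root y with |y| ≤ 4.
  x = 3: f_y(3, y) = 6*y**2 + 34*y + 48; vanishes at y ∈ {-3}. (3, -3): f_x = -18 ≠ 0.
  x = 4: f_y(4, y) = 6*y**2 + 38*y + 61; no integer root y with |y| ≤ 4.
Only singular point on the grid: (1, -2).
Classify: substitute x = 1 + u, y = -2 + v and expand: f = -u**3 + u**2*v - u**2 + 2*u*v**2 + 2*v**3 + v**2.
No constant or linear terms (consistent with a singular point). Quadratic part: -u**2 + v**2. Cubic part: -u**3 + u**2*v + 2*u*v**2 + 2*v**3.
The quadratic part v**2 - u**2 = (v − u)(v + u) splits into two distinct linear factors, so there are two distinct tangent lines y − -2 = ±(x − 1) — this is a node (ordinary double point).
Classification: node.


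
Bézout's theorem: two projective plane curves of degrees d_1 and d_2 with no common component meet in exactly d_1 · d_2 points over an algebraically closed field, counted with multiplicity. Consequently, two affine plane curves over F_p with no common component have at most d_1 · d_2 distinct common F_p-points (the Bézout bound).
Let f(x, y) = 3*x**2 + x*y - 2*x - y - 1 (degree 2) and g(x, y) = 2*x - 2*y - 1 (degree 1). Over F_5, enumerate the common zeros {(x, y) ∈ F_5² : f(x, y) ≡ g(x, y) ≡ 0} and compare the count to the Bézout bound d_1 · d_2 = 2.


Common zeros: {(1, 3), (3, 0)}; count = 2; Bézout bound = 2.

deg(f) = 2, deg(g) = 1, so Bézout bound = 2.
Scan x ∈ F_5. For each x, list the y ∈ F_5 with f(x, y) ≡ 0 and those with g(x, y) ≡ 0 (mod 5); the common zeros in that column are the intersection.
  x = 0: f ≡ 0 at y ∈ {4}; g ≡ 0 at y ∈ {2}; common: ∅.
  x = 1: f ≡ 0 at y ∈ {0, 1, 2, 3, 4}; g ≡ 0 at y ∈ {3}; common: {3}.
  x = 2: f ≡ 0 at y ∈ {3}; g ≡ 0 at y ∈ {4}; common: ∅.
  x = 3: f ≡ 0 at y ∈ {0}; g ≡ 0 at y ∈ {0}; common: {0}.
  x = 4: f ≡ 0 at y ∈ {2}; g ≡ 0 at y ∈ {1}; common: ∅.
Collecting: common zeros = {(1, 3), (3, 0)}, so the count is 2.
Comparison with the Bézout bound: 2 ≤ 2 = deg(f)·deg(g), as expected for curves with no common component (the bound is attained).


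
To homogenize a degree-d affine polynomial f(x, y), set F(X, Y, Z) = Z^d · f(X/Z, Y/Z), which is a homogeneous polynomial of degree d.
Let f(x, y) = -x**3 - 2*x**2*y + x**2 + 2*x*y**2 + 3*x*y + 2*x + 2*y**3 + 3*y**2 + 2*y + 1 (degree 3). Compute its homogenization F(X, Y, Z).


F(X, Y, Z) = -X**3 - 2*X**2*Y + X**2*Z + 2*X*Y**2 + 3*X*Y*Z + 2*X*Z**2 + 2*Y**3 + 3*Y**2*Z + 2*Y*Z**2 + Z**3

deg(f) = 3.
Substitute x = X/Z, y = Y/Z into f, then multiply by Z^3.
  monomial -1·x^3·y^0 ↦ -1·X^3·Y^0·Z^0.
  monomial -2·x^2·y^1 ↦ -2·X^2·Y^1·Z^0.
  monomial 1·x^2·y^0 ↦ 1·X^2·Y^0·Z^1.
  monomial 2·x^1·y^2 ↦ 2·X^1·Y^2·Z^0.
  monomial 3·x^1·y^1 ↦ 3·X^1·Y^1·Z^1.
  monomial 2·x^1·y^0 ↦ 2·X^1·Y^0·Z^2.
  monomial 2·x^0·y^3 ↦ 2·X^0·Y^3·Z^0.
  monomial 3·x^0·y^2 ↦ 3·X^0·Y^2·Z^1.
  monomial 2·x^0·y^1 ↦ 2·X^0·Y^1·Z^2.
  monomial 1·x^0·y^0 ↦ 1·X^0·Y^0·Z^3.
Collecting: F(X, Y, Z) = -X**3 - 2*X**2*Y + X**2*Z + 2*X*Y**2 + 3*X*Y*Z + 2*X*Z**2 + 2*Y**3 + 3*Y**2*Z + 2*Y*Z**2 + Z**3.


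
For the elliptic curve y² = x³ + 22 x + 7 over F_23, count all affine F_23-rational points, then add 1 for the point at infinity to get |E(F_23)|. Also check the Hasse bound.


Affine points = {(2, 6), (2, 17), (3, 10), (3, 13), (5, 9), (5, 14), (10, 10), (10, 13), (11, 4), (11, 19), (13, 11), (13, 12), (14, 0), (15, 3), (15, 20), (16, 4), (16, 19), (17, 2), (17, 21), (18, 5), (18, 18), (19, 4), (19, 19), (20, 11), (20, 12), (21, 1), (21, 22)}; affine count = 27; |E(F_23)| = 28.

Discriminant check: Δ ∝ 4a³ + 27b² = 4·22³ + 27·7² = 4·10648 + 27·49 ≡ 8 (mod 23). Nonzero ⇒ E is nonsingular.
For each x ∈ F_23, compute rhs = x³ + 22·x + 7 mod 23, then count y ∈ F_23 with y² ≡ rhs.
  x = 0: rhs = 7, matching y values: none (0 points).
  x = 1: rhs = 7, matching y values: none (0 points).
  x = 2: rhs = 13, matching y values: 6, 17 (2 points).
  x = 3: rhs = 8, matching y values: 10, 13 (2 points).
  x = 4: rhs = 21, matching y values: none (0 points).
  x = 5: rhs = 12, matching y values: 9, 14 (2 points).
  x = 6: rhs = 10, matching y values: none (0 points).
  x = 7: rhs = 21, matching y values: none (0 points).
  x = 8: rhs = 5, matching y values: none (0 points).
  x = 9: rhs = 14, matching y values: none (0 points).
  x = 10: rhs = 8, matching y values: 10, 13 (2 points).
  x = 11: rhs = 16, matching y values: 4, 19 (2 points).
  x = 12: rhs = 21, matching y values: none (0 points).
  x = 13: rhs = 6, matching y values: 11, 12 (2 points).
  x = 14: rhs = 0, matching y values: 0 (1 points).
  x = 15: rhs = 9, matching y values: 3, 20 (2 points).
  x = 16: rhs = 16, matching y values: 4, 19 (2 points).
  x = 17: rhs = 4, matching y values: 2, 21 (2 points).
  x = 18: rhs = 2, matching y values: 5, 18 (2 points).
  x = 19: rhs = 16, matching y values: 4, 19 (2 points).
  x = 20: rhs = 6, matching y values: 11, 12 (2 points).
  x = 21: rhs = 1, matching y values: 1, 22 (2 points).
  x = 22: rhs = 7, matching y values: none (0 points).
Total affine count: 27.
Full point count |E(F_23)| = 27 + 1 = 28.
Hasse bound: |28 − (23+1)| = |4| = 4 ≤ 2√23 ≈ 9.5917 ✓.


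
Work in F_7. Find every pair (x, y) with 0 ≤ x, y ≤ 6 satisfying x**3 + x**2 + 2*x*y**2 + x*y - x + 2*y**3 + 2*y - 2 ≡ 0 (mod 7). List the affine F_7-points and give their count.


Affine F_7-points: {(2, 5), (3, 3), (5, 3), (6, 1)}; count = 4.

For each of the 49 pairs (x, y) ∈ F_7², evaluate f(x, y) mod 7. Record the zeros.
  x = 0: [0↦5, 1↦2, 2↦4, 3↦2, 4↦1, 5↦6, 6↦1]  zeros at y ∈ ∅
  x = 1: [0↦6, 1↦6, 2↦1, 3↦3, 4↦3, 5↦6, 6↦3]  zeros at y ∈ ∅
  x = 2: [0↦1, 1↦4, 2↦6, 3↦5, 4↦6, 5↦0, 6↦6]  zeros at y ∈ {5}
  x = 3: [0↦3, 1↦2, 2↦4, 3↦0, 4↦2, 5↦1, 6↦2]  zeros at y ∈ {3}
  x = 4: [0↦4, 1↦6, 2↦1, 3↦1, 4↦4, 5↦1, 6↦4]  zeros at y ∈ ∅
  x = 5: [0↦3, 1↦1, 2↦3, 3↦0, 4↦4, 5↦6, 6↦4]  zeros at y ∈ {3}
  x = 6: [0↦6, 1↦0, 2↦2, 3↦3, 4↦1, 5↦1, 6↦1]  zeros at y ∈ {1}
Collecting zeros: affine points = {(2, 5), (3, 3), (5, 3), (6, 1)}.
Total count |C(F_7)_aff| = 4.


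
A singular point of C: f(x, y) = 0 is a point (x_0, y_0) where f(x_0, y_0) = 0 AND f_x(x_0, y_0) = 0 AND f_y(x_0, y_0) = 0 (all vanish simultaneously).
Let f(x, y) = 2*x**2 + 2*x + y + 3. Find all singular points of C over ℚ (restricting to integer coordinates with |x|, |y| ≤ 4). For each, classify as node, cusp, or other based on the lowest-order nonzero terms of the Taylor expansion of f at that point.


No singular points in the scanned grid; C is smooth there.

Compute partial derivatives:
  f_x = 4*x + 2.
  f_y = 1.
f_y = 1 is a nonzero constant, so f_y never vanishes: no point (x, y) can satisfy f = f_x = f_y = 0. In particular no (x, y) ∈ {−4, ..., 4}² is singular; the curve is smooth.


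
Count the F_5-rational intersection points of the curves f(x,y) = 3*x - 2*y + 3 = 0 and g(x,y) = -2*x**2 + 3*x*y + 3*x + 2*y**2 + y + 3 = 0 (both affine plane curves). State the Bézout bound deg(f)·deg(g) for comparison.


Common zeros: ∅; count = 0; Bézout bound = 2.

deg(f) = 1, deg(g) = 2, so Bézout bound = 2.
Scan x ∈ F_5. For each x, list the y ∈ F_5 with f(x, y) ≡ 0 and those with g(x, y) ≡ 0 (mod 5); the common zeros in that column are the intersection.
  x = 0: f ≡ 0 at y ∈ {4}; g ≡ 0 at y ∈ ∅; common: ∅.
  x = 1: f ≡ 0 at y ∈ {3}; g ≡ 0 at y ∈ {1, 2}; common: ∅.
  x = 2: f ≡ 0 at y ∈ {2}; g ≡ 0 at y ∈ {1, 3}; common: ∅.
  x = 3: f ≡ 0 at y ∈ {1}; g ≡ 0 at y ∈ ∅; common: ∅.
  x = 4: f ≡ 0 at y ∈ {0}; g ≡ 0 at y ∈ {3}; common: ∅.
Collecting: common zeros = ∅, so the count is 0.
Comparison with the Bézout bound: 0 ≤ 2 = deg(f)·deg(g), as expected for curves with no common component (the affine F_5-count falls short of the bound because intersections may lie at infinity, over extension fields, or carry multiplicity).


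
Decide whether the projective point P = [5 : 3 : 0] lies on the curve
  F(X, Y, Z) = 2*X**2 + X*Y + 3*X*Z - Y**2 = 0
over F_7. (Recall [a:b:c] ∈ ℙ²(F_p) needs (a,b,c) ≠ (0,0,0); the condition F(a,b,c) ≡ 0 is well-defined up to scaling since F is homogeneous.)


F(5,3,0) ≡ 0 (mod 7); P is on the curve.

Evaluate F(5, 3, 0) term-by-term (mod 7).
  2*X**2 ↦ 2·25·1·1 = 50
  X*Y ↦ 1·5·3·1 = 15
  3*X*Z ↦ 3·5·1·0 = 0
  -Y**2 ↦ -1·1·9·1 = -9
Sum: F(5, 3, 0) = (50) + (15) + (0) + (-9) = 56.
Reducing mod 7: 56 ≡ 0 (mod 7).
Since F(a, b, c) ≡ 0 (mod 7), P lies on the curve.


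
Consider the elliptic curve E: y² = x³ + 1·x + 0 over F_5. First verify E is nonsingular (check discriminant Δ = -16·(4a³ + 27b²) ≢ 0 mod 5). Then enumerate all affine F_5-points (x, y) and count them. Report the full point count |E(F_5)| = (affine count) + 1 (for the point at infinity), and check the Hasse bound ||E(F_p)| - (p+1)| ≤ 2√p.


Affine points = {(0, 0), (2, 0), (3, 0)}; affine count = 3; |E(F_5)| = 4.

Discriminant check: Δ ∝ 4a³ + 27b² = 4·1³ + 27·0² = 4·1 + 27·0 ≡ 4 (mod 5). Nonzero ⇒ E is nonsingular.
For each x ∈ F_5, compute rhs = x³ + 1·x + 0 mod 5, then count y ∈ F_5 with y² ≡ rhs.
  x = 0: rhs = 0, matching y values: 0 (1 points).
  x = 1: rhs = 2, matching y values: none (0 points).
  x = 2: rhs = 0, matching y values: 0 (1 points).
  x = 3: rhs = 0, matching y values: 0 (1 points).
  x = 4: rhs = 3, matching y values: none (0 points).
Total affine count: 3.
Full point count |E(F_5)| = 3 + 1 = 4.
Hasse bound: |4 − (5+1)| = |-2| = 2 ≤ 2√5 ≈ 4.4721 ✓.


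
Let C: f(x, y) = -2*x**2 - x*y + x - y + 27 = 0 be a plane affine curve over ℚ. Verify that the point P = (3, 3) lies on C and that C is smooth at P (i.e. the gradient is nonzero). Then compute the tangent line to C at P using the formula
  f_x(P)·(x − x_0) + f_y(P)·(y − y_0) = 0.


Tangent line at P: -14*x - 4*y + 54 = 0.

Step 1: f(3, 3) = 0, so P lies on C.
Step 2: partial derivatives
  f_x(x, y) = -4*x - y + 1, f_y(x, y) = -x - 1.
  f_x(P) = -14, f_y(P) = -4 (gradient nonzero, so P is smooth).
Step 3: tangent line at P: -14·(x − 3) + -4·(y − 3) = 0.
Expanding: -14*x - 4*y + 54 = 0.


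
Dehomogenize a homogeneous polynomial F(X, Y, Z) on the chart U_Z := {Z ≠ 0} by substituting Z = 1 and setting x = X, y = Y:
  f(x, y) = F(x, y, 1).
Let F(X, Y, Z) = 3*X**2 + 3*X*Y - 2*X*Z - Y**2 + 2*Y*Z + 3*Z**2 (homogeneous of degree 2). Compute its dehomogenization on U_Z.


f(x, y) = 3*x**2 + 3*x*y - 2*x - y**2 + 2*y + 3

On U_Z we set Z = 1. Each monomial c·X^i·Y^j·Z^k in F becomes c·x^i·y^j·1^k = c·x^i·y^j.
Substituting Z = 1: F(X, Y, 1) = 3*x**2 + 3*x*y - 2*x - y**2 + 2*y + 3.
Note: deg(f) ≤ deg(F) = 2; strict inequality happens when F is divisible by Z (lost terms).


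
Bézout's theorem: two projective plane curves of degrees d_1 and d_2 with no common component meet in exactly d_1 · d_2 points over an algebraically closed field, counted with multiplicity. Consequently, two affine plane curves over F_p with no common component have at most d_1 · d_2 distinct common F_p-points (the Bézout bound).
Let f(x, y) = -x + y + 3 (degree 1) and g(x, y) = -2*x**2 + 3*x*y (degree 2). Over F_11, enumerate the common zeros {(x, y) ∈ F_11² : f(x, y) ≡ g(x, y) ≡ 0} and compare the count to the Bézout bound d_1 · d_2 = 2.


Common zeros: {(0, 8), (9, 6)}; count = 2; Bézout bound = 2.

deg(f) = 1, deg(g) = 2, so Bézout bound = 2.
Scan x ∈ F_11. For each x, list the y ∈ F_11 with f(x, y) ≡ 0 and those with g(x, y) ≡ 0 (mod 11); the common zeros in that column are the intersection.
  x = 0: f ≡ 0 at y ∈ {8}; g ≡ 0 at y ∈ {0, 1, 2, 3, 4, 5, 6, 7, 8, 9, 10}; common: {8}.
  x = 1: f ≡ 0 at y ∈ {9}; g ≡ 0 at y ∈ {8}; common: ∅.
  x = 2: f ≡ 0 at y ∈ {10}; g ≡ 0 at y ∈ {5}; common: ∅.
  x = 3: f ≡ 0 at y ∈ {0}; g ≡ 0 at y ∈ {2}; common: ∅.
  x = 4: f ≡ 0 at y ∈ {1}; g ≡ 0 at y ∈ {10}; common: ∅.
  x = 5: f ≡ 0 at y ∈ {2}; g ≡ 0 at y ∈ {7}; common: ∅.
  x = 6: f ≡ 0 at y ∈ {3}; g ≡ 0 at y ∈ {4}; common: ∅.
  x = 7: f ≡ 0 at y ∈ {4}; g ≡ 0 at y ∈ {1}; common: ∅.
  x = 8: f ≡ 0 at y ∈ {5}; g ≡ 0 at y ∈ {9}; common: ∅.
  x = 9: f ≡ 0 at y ∈ {6}; g ≡ 0 at y ∈ {6}; common: {6}.
  x = 10: f ≡ 0 at y ∈ {7}; g ≡ 0 at y ∈ {3}; common: ∅.
Collecting: common zeros = {(0, 8), (9, 6)}, so the count is 2.
Comparison with the Bézout bound: 2 ≤ 2 = deg(f)·deg(g), as expected for curves with no common component (the bound is attained).


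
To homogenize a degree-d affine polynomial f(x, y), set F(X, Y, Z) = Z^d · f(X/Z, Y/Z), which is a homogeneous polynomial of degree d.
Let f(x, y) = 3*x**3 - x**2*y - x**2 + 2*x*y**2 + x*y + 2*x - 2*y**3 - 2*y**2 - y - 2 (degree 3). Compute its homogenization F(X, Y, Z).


F(X, Y, Z) = 3*X**3 - X**2*Y - X**2*Z + 2*X*Y**2 + X*Y*Z + 2*X*Z**2 - 2*Y**3 - 2*Y**2*Z - Y*Z**2 - 2*Z**3

deg(f) = 3.
Substitute x = X/Z, y = Y/Z into f, then multiply by Z^3.
  monomial 3·x^3·y^0 ↦ 3·X^3·Y^0·Z^0.
  monomial -1·x^2·y^1 ↦ -1·X^2·Y^1·Z^0.
  monomial -1·x^2·y^0 ↦ -1·X^2·Y^0·Z^1.
  monomial 2·x^1·y^2 ↦ 2·X^1·Y^2·Z^0.
  monomial 1·x^1·y^1 ↦ 1·X^1·Y^1·Z^1.
  monomial 2·x^1·y^0 ↦ 2·X^1·Y^0·Z^2.
  monomial -2·x^0·y^3 ↦ -2·X^0·Y^3·Z^0.
  monomial -2·x^0·y^2 ↦ -2·X^0·Y^2·Z^1.
  monomial -1·x^0·y^1 ↦ -1·X^0·Y^1·Z^2.
  monomial -2·x^0·y^0 ↦ -2·X^0·Y^0·Z^3.
Collecting: F(X, Y, Z) = 3*X**3 - X**2*Y - X**2*Z + 2*X*Y**2 + X*Y*Z + 2*X*Z**2 - 2*Y**3 - 2*Y**2*Z - Y*Z**2 - 2*Z**3.


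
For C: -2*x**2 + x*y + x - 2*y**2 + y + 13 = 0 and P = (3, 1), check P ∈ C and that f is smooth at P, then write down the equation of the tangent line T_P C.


Tangent line at P: 30 - 10*x = 0.

Step 1: f(3, 1) = 0, so P lies on C.
Step 2: partial derivatives
  f_x(x, y) = -4*x + y + 1, f_y(x, y) = x - 4*y + 1.
  f_x(P) = -10, f_y(P) = 0 (gradient nonzero, so P is smooth).
Step 3: tangent line at P: -10·(x − 3) + 0·(y − 1) = 0.
Expanding: 30 - 10*x = 0.


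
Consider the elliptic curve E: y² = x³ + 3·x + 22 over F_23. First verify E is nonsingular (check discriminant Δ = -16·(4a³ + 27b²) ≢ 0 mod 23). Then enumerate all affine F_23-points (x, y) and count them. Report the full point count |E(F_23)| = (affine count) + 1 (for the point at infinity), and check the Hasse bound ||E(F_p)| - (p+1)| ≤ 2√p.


Affine points = {(1, 7), (1, 16), (2, 6), (2, 17), (3, 9), (3, 14), (4, 11), (4, 12), (5, 1), (5, 22), (6, 7), (6, 16), (7, 8), (7, 15), (8, 11), (8, 12), (11, 11), (11, 12), (13, 2), (13, 21), (14, 5), (14, 18), (16, 7), (16, 16), (17, 8), (17, 15), (20, 3), (20, 20), (21, 10), (21, 13), (22, 8), (22, 15)}; affine count = 32; |E(F_23)| = 33.

Discriminant check: Δ ∝ 4a³ + 27b² = 4·3³ + 27·22² = 4·27 + 27·484 ≡ 20 (mod 23). Nonzero ⇒ E is nonsingular.
For each x ∈ F_23, compute rhs = x³ + 3·x + 22 mod 23, then count y ∈ F_23 with y² ≡ rhs.
  x = 0: rhs = 22, matching y values: none (0 points).
  x = 1: rhs = 3, matching y values: 7, 16 (2 points).
  x = 2: rhs = 13, matching y values: 6, 17 (2 points).
  x = 3: rhs = 12, matching y values: 9, 14 (2 points).
  x = 4: rhs = 6, matching y values: 11, 12 (2 points).
  x = 5: rhs = 1, matching y values: 1, 22 (2 points).
  x = 6: rhs = 3, matching y values: 7, 16 (2 points).
  x = 7: rhs = 18, matching y values: 8, 15 (2 points).
  x = 8: rhs = 6, matching y values: 11, 12 (2 points).
  x = 9: rhs = 19, matching y values: none (0 points).
  x = 10: rhs = 17, matching y values: none (0 points).
  x = 11: rhs = 6, matching y values: 11, 12 (2 points).
  x = 12: rhs = 15, matching y values: none (0 points).
  x = 13: rhs = 4, matching y values: 2, 21 (2 points).
  x = 14: rhs = 2, matching y values: 5, 18 (2 points).
  x = 15: rhs = 15, matching y values: none (0 points).
  x = 16: rhs = 3, matching y values: 7, 16 (2 points).
  x = 17: rhs = 18, matching y values: 8, 15 (2 points).
  x = 18: rhs = 20, matching y values: none (0 points).
  x = 19: rhs = 15, matching y values: none (0 points).
  x = 20: rhs = 9, matching y values: 3, 20 (2 points).
  x = 21: rhs = 8, matching y values: 10, 13 (2 points).
  x = 22: rhs = 18, matching y values: 8, 15 (2 points).
Total affine count: 32.
Full point count |E(F_23)| = 32 + 1 = 33.
Hasse bound: |33 − (23+1)| = |9| = 9 ≤ 2√23 ≈ 9.5917 ✓.


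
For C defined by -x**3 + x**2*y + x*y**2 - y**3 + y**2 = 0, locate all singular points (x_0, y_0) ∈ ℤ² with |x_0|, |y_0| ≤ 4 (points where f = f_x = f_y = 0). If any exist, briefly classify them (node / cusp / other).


Singular points: {(0, 0)}; classification: cusp.

Compute partial derivatives:
  f_x = -3*x**2 + 2*x*y + y**2.
  f_y = x**2 + 2*x*y - 3*y**2 + 2*y.
Scan x_0 ∈ {−4, ..., 4}. For each x_0, f_y(x_0, y) is a polynomial in y; find its integer roots y ∈ {−4, ..., 4}, then test f_x and f at those candidates.
  x = -4: f_y(-4, y) = -3*y**2 - 6*y + 16; no integer root y with |y| ≤ 4.
  x = -3: f_y(-3, y) = -3*y**2 - 4*y + 9; no integer root y with |y| ≤ 4.
  x = -2: f_y(-2, y) = -3*y**2 - 2*y + 4; no integer root y with |y| ≤ 4.
  x = -1: f_y(-1, y) = 1 - 3*y**2; no integer root y with |y| ≤ 4.
  x = 0: f_y(0, y) = -3*y**2 + 2*y; vanishes at y ∈ {0}. (0, 0): f_x = 0, f = 0 — SINGULAR.
  x = 1: f_y(1, y) = -3*y**2 + 4*y + 1; no integer root y with |y| ≤ 4.
  x = 2: f_y(2, y) = -3*y**2 + 6*y + 4; no integer root y with |y| ≤ 4.
  x = 3: f_y(3, y) = -3*y**2 + 8*y + 9; no integer root y with |y| ≤ 4.
  x = 4: f_y(4, y) = -3*y**2 + 10*y + 16; no integer root y with |y| ≤ 4.
Only singular point on the grid: (0, 0).
Classify: substitute x = 0 + u, y = 0 + v and expand: f = -u**3 + u**2*v + u*v**2 - v**3 + v**2.
No constant or linear terms (consistent with a singular point). Quadratic part: v**2. Cubic part: -u**3 + u**2*v + u*v**2 - v**3.
The quadratic part v**2 is a perfect square, so there is a single (double) tangent line v = 0, i.e. y = 0. Restricting the cubic part to that line (v = 0) leaves -u**3 ≠ 0, so f is not divisible by v and the branch is v² ≈ u**3 to lowest order — this is a cusp.
Classification: cusp.


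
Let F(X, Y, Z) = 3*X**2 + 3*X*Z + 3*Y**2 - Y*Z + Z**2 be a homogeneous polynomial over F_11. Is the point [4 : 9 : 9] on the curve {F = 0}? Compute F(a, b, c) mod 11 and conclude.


F(4,9,9) ≡ 3 (mod 11); P is NOT on the curve.

Evaluate F(4, 9, 9) term-by-term (mod 11).
  3*X**2 ↦ 3·16·1·1 = 48
  3*X*Z ↦ 3·4·1·9 = 108
  3*Y**2 ↦ 3·1·81·1 = 243
  -Y*Z ↦ -1·1·9·9 = -81
  Z**2 ↦ 1·1·1·81 = 81
Sum: F(4, 9, 9) = (48) + (108) + (243) + (-81) + (81) = 399.
Reducing mod 11: 399 ≡ 3 (mod 11).
Since F(a, b, c) ≡ 3 ≠ 0 (mod 11), P does NOT lie on the curve.
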